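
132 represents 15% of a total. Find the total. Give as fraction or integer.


Given: 132 is 15% of the whole
Set up: 132 = 15/100 * whole
whole = 132 * 100 / 15
whole = 13200 / 15
whole = 880

880


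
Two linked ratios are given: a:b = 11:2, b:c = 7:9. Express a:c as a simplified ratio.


Given a:b = 11:2 and b:c = 7:9
Make b consistent. Multiply first ratio by 7: a:b = 77:14
Multiply second ratio by 2: b:c = 14:18
Now b = 14 in both, so a:b:c = 77:14:18
Therefore a:c = 77:18
Simplify by GCD: a:c = 77:18

77:18


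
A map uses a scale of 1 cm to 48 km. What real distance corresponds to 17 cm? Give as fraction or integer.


Map scale: 1 cm = 48 km
Measured distance on map = 17 cm
Set up proportion: 17 * 48 / 1
= 816 / 1
= 816 km

816


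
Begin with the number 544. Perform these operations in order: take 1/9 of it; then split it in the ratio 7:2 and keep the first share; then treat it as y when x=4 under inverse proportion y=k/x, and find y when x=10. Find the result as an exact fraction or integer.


Start with 544.
Step 1: Take 1/9: 544 * 1/9 = 544/9
Step 2: Split 7:2, first share = 544/9 * 7/9 = 3808/81
Step 3: Inverse prop: k = (3808/81)*4; new y = k/10 = 3808/81*4/10 = 7616/405
Final result = 7616/405

7616/405


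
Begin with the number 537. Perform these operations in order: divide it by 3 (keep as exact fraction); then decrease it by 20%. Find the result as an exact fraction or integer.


Start with 537.
Step 1: Divide by 3: 537 / 3 = 179
Step 2: Decrease by 20%: 179 * 80/100 = 716/5
Final result = 716/5

716/5


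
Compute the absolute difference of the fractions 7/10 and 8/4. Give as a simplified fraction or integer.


Simplify: 7/10 = 7/10 and 8/4 = 2
Find common denominator: LCD = 10
Convert: 7/10 and 20/10
Difference = |7 - 20|/10 = 13/10
Simplified = 13/10

13/10


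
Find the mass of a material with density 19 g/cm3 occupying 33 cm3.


Using mass = density * volume
Density = 19 g/cm3
Volume = 33 cm3
Mass = 19 * 33
= 627 g

627


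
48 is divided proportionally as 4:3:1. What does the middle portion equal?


Ratio = 4:3:1
Total parts = 4 + 3 + 1 = 8
Value per part = 48 / 8 = 6
First share = 4 * 6 = 24
Middle share = 3 * 6 = 18
Third share = 1 * 6 = 6

18


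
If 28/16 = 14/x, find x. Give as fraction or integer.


Setting up: 28/16 = 14/x
Cross multiply: 28 * x = 16 * 14
28x = 224
x = 224/28
x = 8

8


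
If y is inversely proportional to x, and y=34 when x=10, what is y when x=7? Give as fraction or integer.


Inverse proportion: y = k/x
Find k: k = 10 * 34 = 340
Compute y at x=7: y = 340/7
y = 340/7

340/7


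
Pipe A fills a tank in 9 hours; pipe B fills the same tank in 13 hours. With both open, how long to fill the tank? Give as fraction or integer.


Rate of A = 1/9 job per hour
Rate of B = 1/13 job per hour
Combined rate = 1/9 + 1/13
Find common denominator: (13 + 9)/(9*13) = 22/117
Combined rate = 22/117 job per hour
Time together = 1 / (22/117) = 117/22 hours

117/22


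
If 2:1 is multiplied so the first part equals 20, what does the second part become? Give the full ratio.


Original ratio: 2:1
First term target: 20
Scale factor = 20 / 2 = 10
Multiply second term: 1 * 10 = 10
Equivalent ratio = 20:10

20:10


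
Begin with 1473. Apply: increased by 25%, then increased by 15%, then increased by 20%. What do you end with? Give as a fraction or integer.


Start: 1473
Step 1: increase by 25% => multiply by 125/100
  1473 * 125/100 = 7365/4
Step 2: increase by 15% => multiply by 115/100
  7365/4 * 115/100 = 33879/16
Step 3: increase by 20% => multiply by 120/100
  33879/16 * 120/100 = 101637/40
Final value = 101637/40

101637/40


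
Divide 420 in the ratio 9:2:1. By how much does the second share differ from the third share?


Total parts = 9 + 2 + 1 = 12
Value per part = 420 / 12 = 35
Shares: 9*35=315, 2*35=70, 1*35=35
Second share = 70, third share = 35
Difference = |70 - 35| = 35

35


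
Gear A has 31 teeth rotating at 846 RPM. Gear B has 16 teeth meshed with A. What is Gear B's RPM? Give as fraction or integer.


Gear ratio: teeth_A * RPM_A = teeth_B * RPM_B
31 * 846 = 16 * RPM_B
26226 = 16 * RPM_B
RPM_B = 26226 / 16
RPM_B = 13113/8

13113/8


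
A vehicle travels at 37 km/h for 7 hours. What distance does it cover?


Using distance = speed * time
Speed = 37 km/h
Time = 7 hours
Distance = 37 * 7
= 259 km

259


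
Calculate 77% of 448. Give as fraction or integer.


Compute 77% of 448
Convert percentage: 77% = 77/100
Multiply: 448 * 77/100
= 34496/100
= 8624/25

8624/25


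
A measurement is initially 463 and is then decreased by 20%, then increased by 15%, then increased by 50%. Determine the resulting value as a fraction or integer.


Start: 463
Step 1: decrease by 20% => multiply by 80/100
  463 * 80/100 = 1852/5
Step 2: increase by 15% => multiply by 115/100
  1852/5 * 115/100 = 10649/25
Step 3: increase by 50% => multiply by 150/100
  10649/25 * 150/100 = 31947/50
Final value = 31947/50

31947/50


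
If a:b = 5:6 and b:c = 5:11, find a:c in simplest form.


Given a:b = 5:6 and b:c = 5:11
Make b consistent. Multiply first ratio by 5: a:b = 25:30
Multiply second ratio by 6: b:c = 30:66
Now b = 30 in both, so a:b:c = 25:30:66
Therefore a:c = 25:66
Simplify by GCD: a:c = 25:66

25:66


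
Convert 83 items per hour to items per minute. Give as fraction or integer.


Converting from per hour to per minute
Rate = 83 items per hour
Divide by 60: 83/60
= 83/60 items per minute

83/60


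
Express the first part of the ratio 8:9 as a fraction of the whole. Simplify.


Total parts = 8 + 9 = 17
First part fraction = 8/17
Simplify: 8/17 = 8/17

8/17


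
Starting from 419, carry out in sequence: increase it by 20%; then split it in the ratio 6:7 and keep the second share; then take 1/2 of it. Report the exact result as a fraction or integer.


Start with 419.
Step 1: Increase by 20%: 419 * 120/100 = 2514/5
Step 2: Split 6:7, second share = 2514/5 * 7/13 = 17598/65
Step 3: Take 1/2: 17598/65 * 1/2 = 8799/65
Final result = 8799/65

8799/65


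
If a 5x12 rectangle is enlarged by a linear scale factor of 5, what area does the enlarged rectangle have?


Original dimensions: 5 x 12
Enlargement factor = 5
New width = 5 * 5 = 25
New height = 12 * 5 = 60
New area = 25 * 60 = 1500

1500


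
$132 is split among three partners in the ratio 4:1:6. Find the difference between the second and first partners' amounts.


Total parts = 4 + 1 + 6 = 11
Value per part = 132 / 11 = 12
Shares: 4*12=48, 1*12=12, 6*12=72
Second share = 12, first share = 48
Difference = |12 - 48| = 36

36


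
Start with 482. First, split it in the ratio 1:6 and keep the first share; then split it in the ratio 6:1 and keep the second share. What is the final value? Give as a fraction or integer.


Start with 482.
Step 1: Split 1:6, first share = 482 * 1/7 = 482/7
Step 2: Split 6:1, second share = 482/7 * 1/7 = 482/49
Final result = 482/49

482/49


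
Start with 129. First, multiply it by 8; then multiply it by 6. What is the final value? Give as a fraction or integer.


Start with 129.
Step 1: Multiply by 8: 129 * 8 = 1032
Step 2: Multiply by 6: 1032 * 6 = 6192
Final result = 6192

6192


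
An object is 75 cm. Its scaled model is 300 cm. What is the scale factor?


Original length = 75 cm
Scaled length = 300 cm
Scale factor = 300 / 75
= 4

4


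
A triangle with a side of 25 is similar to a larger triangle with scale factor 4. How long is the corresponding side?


Similar triangles have proportional sides
Scale factor = 4
Smaller side = 25
Corresponding larger side = 25 * 4
= 100

100


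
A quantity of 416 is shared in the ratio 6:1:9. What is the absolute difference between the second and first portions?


Total parts = 6 + 1 + 9 = 16
Value per part = 416 / 16 = 26
Shares: 6*26=156, 1*26=26, 9*26=234
Second share = 26, first share = 156
Difference = |26 - 156| = 130

130


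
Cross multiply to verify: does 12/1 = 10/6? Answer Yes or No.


Cross multiply to check 12/1 = 10/6
Left cross product: 12 * 6 = 72
Right cross product: 1 * 10 = 10
72 != 10
Not equal, so proportions differ => No

No


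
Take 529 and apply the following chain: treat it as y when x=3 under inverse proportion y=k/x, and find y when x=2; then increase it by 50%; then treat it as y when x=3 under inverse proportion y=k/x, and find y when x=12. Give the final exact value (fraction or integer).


Start with 529.
Step 1: Inverse prop: k = (529)*3; new y = k/2 = 529*3/2 = 1587/2
Step 2: Increase by 50%: 1587/2 * 150/100 = 4761/4
Step 3: Inverse prop: k = (4761/4)*3; new y = k/12 = 4761/4*3/12 = 4761/16
Final result = 4761/16

4761/16


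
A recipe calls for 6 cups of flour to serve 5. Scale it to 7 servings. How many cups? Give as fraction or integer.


Original: 6 cups for 5 servings
Target servings = 7
Scaling factor = 7/5
New amount = 6 * 7/5
= 42/5
= 42/5 cups

42/5


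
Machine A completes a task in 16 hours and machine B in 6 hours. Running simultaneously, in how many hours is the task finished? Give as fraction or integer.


Rate of A = 1/16 job per hour
Rate of B = 1/6 job per hour
Combined rate = 1/16 + 1/6
Find common denominator: (6 + 16)/(16*6) = 22/96
Combined rate = 11/48 job per hour
Time together = 1 / (11/48) = 48/11 hours

48/11


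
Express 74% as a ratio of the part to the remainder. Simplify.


Part = 74%, Remainder = 26%
Ratio = 74:26
GCD(74, 26) = 2
Simplify: 37:13 = 37:13

37:13


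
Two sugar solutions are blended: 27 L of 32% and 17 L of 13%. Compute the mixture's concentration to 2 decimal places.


Solute in mixture 1 = 32% of 27 L = 27*32/100 = 216/25 L
Solute in mixture 2 = 13% of 17 L = 17*13/100 = 221/100 L
Total solute = 216/25 + 221/100 = 217/20 L
Total volume = 27 + 17 = 44 L
Final concentration = 217/20/44 * 100 = 24.66%

24.66


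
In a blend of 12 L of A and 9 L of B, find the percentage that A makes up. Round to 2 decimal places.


Volume of A = 12 L
Volume of B = 9 L
Total volume = 12 + 9 = 21 L
Percentage of A = (12/21) * 100
= 57.14%

57.14


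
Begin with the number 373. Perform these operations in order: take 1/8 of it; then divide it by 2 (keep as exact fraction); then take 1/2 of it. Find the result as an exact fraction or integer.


Start with 373.
Step 1: Take 1/8: 373 * 1/8 = 373/8
Step 2: Divide by 2: 373/8 / 2 = 373/16
Step 3: Take 1/2: 373/16 * 1/2 = 373/32
Final result = 373/32

373/32


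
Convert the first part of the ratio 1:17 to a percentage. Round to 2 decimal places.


Total parts = 1 + 17 = 18
First part fraction = 1/18
Percentage = (1/18) * 100
= 0.055556 * 100
= 5.56%

5.56


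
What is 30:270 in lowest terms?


Find GCD(30, 270)
GCD = 30
Divide both by 30: 30/30 = 1, 270/30 = 9
Simplified ratio = 1:9

1:9


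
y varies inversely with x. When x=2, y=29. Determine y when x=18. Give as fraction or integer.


Inverse proportion: y = k/x
Find k: k = 2 * 29 = 58
Compute y at x=18: y = 58/18
y = 29/9

29/9


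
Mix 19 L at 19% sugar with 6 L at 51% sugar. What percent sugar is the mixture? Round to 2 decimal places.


Solute in mixture 1 = 19% of 19 L = 19*19/100 = 361/100 L
Solute in mixture 2 = 51% of 6 L = 6*51/100 = 153/50 L
Total solute = 361/100 + 153/50 = 667/100 L
Total volume = 19 + 6 = 25 L
Final concentration = 667/100/25 * 100 = 26.68%

26.68


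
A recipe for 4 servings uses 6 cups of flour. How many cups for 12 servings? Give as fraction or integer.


Original: 6 cups for 4 servings
Target servings = 12
Scaling factor = 12/4
New amount = 6 * 12/4
= 72/4
= 18 cups

18


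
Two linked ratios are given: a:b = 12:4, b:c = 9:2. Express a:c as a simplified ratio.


Given a:b = 12:4 and b:c = 9:2
Make b consistent. Multiply first ratio by 9: a:b = 108:36
Multiply second ratio by 4: b:c = 36:8
Now b = 36 in both, so a:b:c = 108:36:8
Therefore a:c = 108:8
Simplify by GCD: a:c = 27:2

27:2


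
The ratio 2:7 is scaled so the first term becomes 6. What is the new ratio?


Original ratio: 2:7
First term target: 6
Scale factor = 6 / 2 = 3
Multiply second term: 7 * 3 = 21
Equivalent ratio = 6:21

6:21


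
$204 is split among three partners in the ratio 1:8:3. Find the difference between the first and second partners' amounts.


Total parts = 1 + 8 + 3 = 12
Value per part = 204 / 12 = 17
Shares: 1*17=17, 8*17=136, 3*17=51
First share = 17, second share = 136
Difference = |17 - 136| = 119

119


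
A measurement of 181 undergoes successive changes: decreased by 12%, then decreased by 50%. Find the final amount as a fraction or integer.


Start: 181
Step 1: decrease by 12% => multiply by 88/100
  181 * 88/100 = 3982/25
Step 2: decrease by 50% => multiply by 50/100
  3982/25 * 50/100 = 1991/25
Final value = 1991/25

1991/25


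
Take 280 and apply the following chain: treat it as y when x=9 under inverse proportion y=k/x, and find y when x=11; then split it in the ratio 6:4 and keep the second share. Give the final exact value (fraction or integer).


Start with 280.
Step 1: Inverse prop: k = (280)*9; new y = k/11 = 280*9/11 = 2520/11
Step 2: Split 6:4, second share = 2520/11 * 4/10 = 1008/11
Final result = 1008/11

1008/11


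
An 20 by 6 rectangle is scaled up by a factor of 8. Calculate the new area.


Original dimensions: 20 x 6
Enlargement factor = 8
New width = 20 * 8 = 160
New height = 6 * 8 = 48
New area = 160 * 48 = 7680

7680


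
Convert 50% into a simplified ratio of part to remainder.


Part = 50%, Remainder = 50%
Ratio = 50:50
GCD(50, 50) = 50
Simplify: 1:1 = 1:1

1:1


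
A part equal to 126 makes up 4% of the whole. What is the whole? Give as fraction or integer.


Given: 126 is 4% of the whole
Set up: 126 = 4/100 * whole
whole = 126 * 100 / 4
whole = 12600 / 4
whole = 3150

3150


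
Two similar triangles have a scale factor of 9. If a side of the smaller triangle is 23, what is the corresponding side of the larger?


Similar triangles have proportional sides
Scale factor = 9
Smaller side = 23
Corresponding larger side = 23 * 9
= 207

207


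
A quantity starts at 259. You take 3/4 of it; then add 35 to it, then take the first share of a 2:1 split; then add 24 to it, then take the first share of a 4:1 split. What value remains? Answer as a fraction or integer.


Start with 259.
Step 1: Take 3/4: 259 * 3/4 = 777/4
Step 2: Add 35: 777/4+35=917/4; split 2:1 first = 917/4*2/3 = 917/6
Step 3: Add 24: 917/6+24=1061/6; split 4:1 first = 1061/6*4/5 = 2122/15
Final result = 2122/15

2122/15


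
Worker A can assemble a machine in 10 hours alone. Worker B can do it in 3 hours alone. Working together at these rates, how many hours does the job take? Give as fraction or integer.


Rate of A = 1/10 job per hour
Rate of B = 1/3 job per hour
Combined rate = 1/10 + 1/3
Find common denominator: (3 + 10)/(10*3) = 13/30
Combined rate = 13/30 job per hour
Time together = 1 / (13/30) = 30/13 hours

30/13


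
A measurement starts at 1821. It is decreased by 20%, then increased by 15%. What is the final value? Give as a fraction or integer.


Start: 1821
Step 1: decrease by 20% => multiply by 80/100
  1821 * 80/100 = 7284/5
Step 2: increase by 15% => multiply by 115/100
  7284/5 * 115/100 = 41883/25
Final value = 41883/25

41883/25


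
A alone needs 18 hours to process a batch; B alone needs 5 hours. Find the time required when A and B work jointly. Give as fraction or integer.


Rate of A = 1/18 job per hour
Rate of B = 1/5 job per hour
Combined rate = 1/18 + 1/5
Find common denominator: (5 + 18)/(18*5) = 23/90
Combined rate = 23/90 job per hour
Time together = 1 / (23/90) = 90/23 hours

90/23


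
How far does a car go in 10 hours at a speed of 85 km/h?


Using distance = speed * time
Speed = 85 km/h
Time = 10 hours
Distance = 85 * 10
= 850 km

850


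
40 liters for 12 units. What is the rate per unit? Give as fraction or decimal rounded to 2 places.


Total liters = 40
Number of units = 12
Unit rate = 40 / 12
= 3.33 liters per unit

3.33


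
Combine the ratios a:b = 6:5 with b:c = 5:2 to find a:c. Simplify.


Given a:b = 6:5 and b:c = 5:2
Make b consistent. Multiply first ratio by 5: a:b = 30:25
Multiply second ratio by 5: b:c = 25:10
Now b = 25 in both, so a:b:c = 30:25:10
Therefore a:c = 30:10
Simplify by GCD: a:c = 3:1

3:1


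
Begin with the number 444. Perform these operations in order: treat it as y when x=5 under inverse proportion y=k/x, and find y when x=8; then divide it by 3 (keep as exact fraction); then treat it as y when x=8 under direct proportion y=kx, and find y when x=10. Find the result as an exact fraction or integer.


Start with 444.
Step 1: Inverse prop: k = (444)*5; new y = k/8 = 444*5/8 = 555/2
Step 2: Divide by 3: 555/2 / 3 = 185/2
Step 3: Direct prop: k = (185/2)/8; new y = k*10 = 185/2*10/8 = 925/8
Final result = 925/8

925/8


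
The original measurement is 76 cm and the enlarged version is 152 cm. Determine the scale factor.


Original length = 76 cm
Scaled length = 152 cm
Scale factor = 152 / 76
= 2

2


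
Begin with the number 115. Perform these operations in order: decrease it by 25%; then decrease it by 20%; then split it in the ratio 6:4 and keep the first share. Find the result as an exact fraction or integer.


Start with 115.
Step 1: Decrease by 25%: 115 * 75/100 = 345/4
Step 2: Decrease by 20%: 345/4 * 80/100 = 69
Step 3: Split 6:4, first share = 69 * 6/10 = 207/5
Final result = 207/5

207/5


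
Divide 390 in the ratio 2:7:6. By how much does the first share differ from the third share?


Total parts = 2 + 7 + 6 = 15
Value per part = 390 / 15 = 26
Shares: 2*26=52, 7*26=182, 6*26=156
First share = 52, third share = 156
Difference = |52 - 156| = 104

104


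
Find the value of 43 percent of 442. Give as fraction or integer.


Compute 43% of 442
Convert percentage: 43% = 43/100
Multiply: 442 * 43/100
= 19006/100
= 9503/50

9503/50


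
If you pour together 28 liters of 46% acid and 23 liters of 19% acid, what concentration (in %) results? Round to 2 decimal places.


Solute in mixture 1 = 46% of 28 L = 28*46/100 = 322/25 L
Solute in mixture 2 = 19% of 23 L = 23*19/100 = 437/100 L
Total solute = 322/25 + 437/100 = 69/4 L
Total volume = 28 + 23 = 51 L
Final concentration = 69/4/51 * 100 = 33.82%

33.82


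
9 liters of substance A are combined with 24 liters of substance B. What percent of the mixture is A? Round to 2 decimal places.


Volume of A = 9 L
Volume of B = 24 L
Total volume = 9 + 24 = 33 L
Percentage of A = (9/33) * 100
= 27.27%

27.27


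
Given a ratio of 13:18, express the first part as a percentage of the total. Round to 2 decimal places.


Total parts = 13 + 18 = 31
First part fraction = 13/31
Percentage = (13/31) * 100
= 0.419355 * 100
= 41.94%

41.94


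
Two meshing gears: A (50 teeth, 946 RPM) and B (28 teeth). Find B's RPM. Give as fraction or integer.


Gear ratio: teeth_A * RPM_A = teeth_B * RPM_B
50 * 946 = 28 * RPM_B
47300 = 28 * RPM_B
RPM_B = 47300 / 28
RPM_B = 11825/7

11825/7


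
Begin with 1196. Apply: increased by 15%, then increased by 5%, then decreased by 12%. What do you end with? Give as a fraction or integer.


Start: 1196
Step 1: increase by 15% => multiply by 115/100
  1196 * 115/100 = 6877/5
Step 2: increase by 5% => multiply by 105/100
  6877/5 * 105/100 = 144417/100
Step 3: decrease by 12% => multiply by 88/100
  144417/100 * 88/100 = 1588587/1250
Final value = 1588587/1250

1588587/1250


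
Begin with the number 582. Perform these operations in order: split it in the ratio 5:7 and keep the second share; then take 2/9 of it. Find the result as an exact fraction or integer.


Start with 582.
Step 1: Split 5:7, second share = 582 * 7/12 = 679/2
Step 2: Take 2/9: 679/2 * 2/9 = 679/9
Final result = 679/9

679/9


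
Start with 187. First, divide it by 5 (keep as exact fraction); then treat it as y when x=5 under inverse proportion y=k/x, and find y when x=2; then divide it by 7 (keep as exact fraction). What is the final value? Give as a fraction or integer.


Start with 187.
Step 1: Divide by 5: 187 / 5 = 187/5
Step 2: Inverse prop: k = (187/5)*5; new y = k/2 = 187/5*5/2 = 187/2
Step 3: Divide by 7: 187/2 / 7 = 187/14
Final result = 187/14

187/14


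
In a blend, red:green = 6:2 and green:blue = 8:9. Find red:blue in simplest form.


Given a:b = 6:2 and b:c = 8:9
Make b consistent. Multiply first ratio by 8: a:b = 48:16
Multiply second ratio by 2: b:c = 16:18
Now b = 16 in both, so a:b:c = 48:16:18
Therefore a:c = 48:18
Simplify by GCD: a:c = 8:3

8:3


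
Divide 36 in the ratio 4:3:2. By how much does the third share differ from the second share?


Total parts = 4 + 3 + 2 = 9
Value per part = 36 / 9 = 4
Shares: 4*4=16, 3*4=12, 2*4=8
Third share = 8, second share = 12
Difference = |8 - 12| = 4

4


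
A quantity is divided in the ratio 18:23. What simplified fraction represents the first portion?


Total parts = 18 + 23 = 41
First part fraction = 18/41
Simplify: 18/41 = 18/41

18/41


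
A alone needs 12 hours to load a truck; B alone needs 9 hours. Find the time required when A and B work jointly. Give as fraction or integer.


Rate of A = 1/12 job per hour
Rate of B = 1/9 job per hour
Combined rate = 1/12 + 1/9
Find common denominator: (9 + 12)/(12*9) = 21/108
Combined rate = 7/36 job per hour
Time together = 1 / (7/36) = 36/7 hours

36/7


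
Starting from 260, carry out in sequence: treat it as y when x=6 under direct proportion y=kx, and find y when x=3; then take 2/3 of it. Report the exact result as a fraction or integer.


Start with 260.
Step 1: Direct prop: k = (260)/6; new y = k*3 = 260*3/6 = 130
Step 2: Take 2/3: 130 * 2/3 = 260/3
Final result = 260/3

260/3


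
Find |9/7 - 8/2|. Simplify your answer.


Simplify: 9/7 = 9/7 and 8/2 = 4
Find common denominator: LCD = 7
Convert: 9/7 and 28/7
Difference = |9 - 28|/7 = 19/7
Simplified = 19/7

19/7


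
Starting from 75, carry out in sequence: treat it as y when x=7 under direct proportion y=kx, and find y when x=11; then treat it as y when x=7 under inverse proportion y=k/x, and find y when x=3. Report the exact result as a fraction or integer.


Start with 75.
Step 1: Direct prop: k = (75)/7; new y = k*11 = 75*11/7 = 825/7
Step 2: Inverse prop: k = (825/7)*7; new y = k/3 = 825/7*7/3 = 275
Final result = 275

275


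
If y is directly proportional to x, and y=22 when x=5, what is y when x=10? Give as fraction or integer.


Direct proportion: y = kx
Find k: k = 22/5 = 22/5
Compute y at x=10: y = 22/5 * 10
y = 44

44


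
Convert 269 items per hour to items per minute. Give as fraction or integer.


Converting from per hour to per minute
Rate = 269 items per hour
Divide by 60: 269/60
= 269/60 items per minute

269/60


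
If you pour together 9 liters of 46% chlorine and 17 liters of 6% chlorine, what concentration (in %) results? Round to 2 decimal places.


Solute in mixture 1 = 46% of 9 L = 9*46/100 = 207/50 L
Solute in mixture 2 = 6% of 17 L = 17*6/100 = 51/50 L
Total solute = 207/50 + 51/50 = 129/25 L
Total volume = 9 + 17 = 26 L
Final concentration = 129/25/26 * 100 = 19.85%

19.85


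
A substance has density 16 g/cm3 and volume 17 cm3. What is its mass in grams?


Using mass = density * volume
Density = 16 g/cm3
Volume = 17 cm3
Mass = 16 * 17
= 272 g

272


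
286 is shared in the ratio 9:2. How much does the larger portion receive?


Total parts = 9 + 2 = 11
Value per part = 286 / 11 = 26
First share = 9 * 26 = 234
Second share = 2 * 26 = 52
Larger share = 234

234


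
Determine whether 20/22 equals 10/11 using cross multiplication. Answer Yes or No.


Cross multiply to check 20/22 = 10/11
Left cross product: 20 * 11 = 220
Right cross product: 22 * 10 = 220
220 = 220
Equal, so proportions match => Yes

Yes


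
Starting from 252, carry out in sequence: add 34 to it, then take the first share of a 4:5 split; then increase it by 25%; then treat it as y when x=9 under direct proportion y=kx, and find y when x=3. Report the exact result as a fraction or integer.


Start with 252.
Step 1: Add 34: 252+34=286; split 4:5 first = 286*4/9 = 1144/9
Step 2: Increase by 25%: 1144/9 * 125/100 = 1430/9
Step 3: Direct prop: k = (1430/9)/9; new y = k*3 = 1430/9*3/9 = 1430/27
Final result = 1430/27

1430/27


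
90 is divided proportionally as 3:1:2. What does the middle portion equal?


Ratio = 3:1:2
Total parts = 3 + 1 + 2 = 6
Value per part = 90 / 6 = 15
First share = 3 * 15 = 45
Middle share = 1 * 15 = 15
Third share = 2 * 15 = 30

15


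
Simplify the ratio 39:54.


Find GCD(39, 54)
GCD = 3
Divide both by 3: 39/3 = 13, 54/3 = 18
Simplified ratio = 13:18

13:18


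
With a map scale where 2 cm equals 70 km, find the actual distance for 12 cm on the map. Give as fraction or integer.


Map scale: 2 cm = 70 km
Measured distance on map = 12 cm
Set up proportion: 12 * 70 / 2
= 840 / 2
= 420 km

420


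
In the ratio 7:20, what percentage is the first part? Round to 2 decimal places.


Total parts = 7 + 20 = 27
First part fraction = 7/27
Percentage = (7/27) * 100
= 0.259259 * 100
= 25.93%

25.93


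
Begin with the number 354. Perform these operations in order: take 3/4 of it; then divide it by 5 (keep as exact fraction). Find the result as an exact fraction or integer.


Start with 354.
Step 1: Take 3/4: 354 * 3/4 = 531/2
Step 2: Divide by 5: 531/2 / 5 = 531/10
Final result = 531/10

531/10


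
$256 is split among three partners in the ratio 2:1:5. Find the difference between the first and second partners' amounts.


Total parts = 2 + 1 + 5 = 8
Value per part = 256 / 8 = 32
Shares: 2*32=64, 1*32=32, 5*32=160
First share = 64, second share = 32
Difference = |64 - 32| = 32

32


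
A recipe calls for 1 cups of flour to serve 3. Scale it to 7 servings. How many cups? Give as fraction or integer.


Original: 1 cups for 3 servings
Target servings = 7
Scaling factor = 7/3
New amount = 1 * 7/3
= 7/3
= 7/3 cups

7/3


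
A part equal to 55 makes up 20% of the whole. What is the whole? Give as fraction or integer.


Given: 55 is 20% of the whole
Set up: 55 = 20/100 * whole
whole = 55 * 100 / 20
whole = 5500 / 20
whole = 275

275


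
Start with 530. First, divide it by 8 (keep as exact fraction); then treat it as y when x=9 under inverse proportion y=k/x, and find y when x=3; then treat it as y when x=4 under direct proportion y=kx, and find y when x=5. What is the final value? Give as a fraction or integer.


Start with 530.
Step 1: Divide by 8: 530 / 8 = 265/4
Step 2: Inverse prop: k = (265/4)*9; new y = k/3 = 265/4*9/3 = 795/4
Step 3: Direct prop: k = (795/4)/4; new y = k*5 = 795/4*5/4 = 3975/16
Final result = 3975/16

3975/16


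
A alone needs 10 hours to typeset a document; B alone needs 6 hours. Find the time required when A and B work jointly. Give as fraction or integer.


Rate of A = 1/10 job per hour
Rate of B = 1/6 job per hour
Combined rate = 1/10 + 1/6
Find common denominator: (6 + 10)/(10*6) = 16/60
Combined rate = 4/15 job per hour
Time together = 1 / (4/15) = 15/4 hours

15/4


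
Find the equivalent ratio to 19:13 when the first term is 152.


Original ratio: 19:13
First term target: 152
Scale factor = 152 / 19 = 8
Multiply second term: 13 * 8 = 104
Equivalent ratio = 152:104

152:104


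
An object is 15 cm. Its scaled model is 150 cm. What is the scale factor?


Original length = 15 cm
Scaled length = 150 cm
Scale factor = 150 / 15
= 10

10


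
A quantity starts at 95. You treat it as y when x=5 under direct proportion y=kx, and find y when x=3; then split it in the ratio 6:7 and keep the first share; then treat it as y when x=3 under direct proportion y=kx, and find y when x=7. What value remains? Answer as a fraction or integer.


Start with 95.
Step 1: Direct prop: k = (95)/5; new y = k*3 = 95*3/5 = 57
Step 2: Split 6:7, first share = 57 * 6/13 = 342/13
Step 3: Direct prop: k = (342/13)/3; new y = k*7 = 342/13*7/3 = 798/13
Final result = 798/13

798/13


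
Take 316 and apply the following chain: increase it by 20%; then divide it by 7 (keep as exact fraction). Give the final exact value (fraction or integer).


Start with 316.
Step 1: Increase by 20%: 316 * 120/100 = 1896/5
Step 2: Divide by 7: 1896/5 / 7 = 1896/35
Final result = 1896/35

1896/35


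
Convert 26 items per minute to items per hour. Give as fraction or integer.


Converting from per minute to per hour
Rate = 26 items per minute
Multiply by 60: 26 * 60
= 1560 items per hour

1560


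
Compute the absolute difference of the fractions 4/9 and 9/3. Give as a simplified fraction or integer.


Simplify: 4/9 = 4/9 and 9/3 = 3
Find common denominator: LCD = 9
Convert: 4/9 and 27/9
Difference = |4 - 27|/9 = 23/9
Simplified = 23/9

23/9


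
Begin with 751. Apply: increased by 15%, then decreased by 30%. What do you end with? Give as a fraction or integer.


Start: 751
Step 1: increase by 15% => multiply by 115/100
  751 * 115/100 = 17273/20
Step 2: decrease by 30% => multiply by 70/100
  17273/20 * 70/100 = 120911/200
Final value = 120911/200

120911/200


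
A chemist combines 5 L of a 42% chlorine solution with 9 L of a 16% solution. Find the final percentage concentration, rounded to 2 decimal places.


Solute in mixture 1 = 42% of 5 L = 5*42/100 = 21/10 L
Solute in mixture 2 = 16% of 9 L = 9*16/100 = 36/25 L
Total solute = 21/10 + 36/25 = 177/50 L
Total volume = 5 + 9 = 14 L
Final concentration = 177/50/14 * 100 = 25.29%

25.29


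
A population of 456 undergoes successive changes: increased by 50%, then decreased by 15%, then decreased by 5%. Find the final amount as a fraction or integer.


Start: 456
Step 1: increase by 50% => multiply by 150/100
  456 * 150/100 = 684
Step 2: decrease by 15% => multiply by 85/100
  684 * 85/100 = 2907/5
Step 3: decrease by 5% => multiply by 95/100
  2907/5 * 95/100 = 55233/100
Final value = 55233/100

55233/100


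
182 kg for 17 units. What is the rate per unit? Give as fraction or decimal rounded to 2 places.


Total kg = 182
Number of units = 17
Unit rate = 182 / 17
= 10.71 kg per unit

10.71


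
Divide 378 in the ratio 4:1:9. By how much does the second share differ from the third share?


Total parts = 4 + 1 + 9 = 14
Value per part = 378 / 14 = 27
Shares: 4*27=108, 1*27=27, 9*27=243
Second share = 27, third share = 243
Difference = |27 - 243| = 216

216


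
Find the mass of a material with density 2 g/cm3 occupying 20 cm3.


Using mass = density * volume
Density = 2 g/cm3
Volume = 20 cm3
Mass = 2 * 20
= 40 g

40


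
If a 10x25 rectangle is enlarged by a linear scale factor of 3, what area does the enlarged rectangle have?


Original dimensions: 10 x 25
Enlargement factor = 3
New width = 10 * 3 = 30
New height = 25 * 3 = 75
New area = 30 * 75 = 2250

2250


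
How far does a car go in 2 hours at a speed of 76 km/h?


Using distance = speed * time
Speed = 76 km/h
Time = 2 hours
Distance = 76 * 2
= 152 km

152


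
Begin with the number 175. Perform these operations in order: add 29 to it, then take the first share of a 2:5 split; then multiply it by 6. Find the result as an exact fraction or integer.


Start with 175.
Step 1: Add 29: 175+29=204; split 2:5 first = 204*2/7 = 408/7
Step 2: Multiply by 6: 408/7 * 6 = 2448/7
Final result = 2448/7

2448/7


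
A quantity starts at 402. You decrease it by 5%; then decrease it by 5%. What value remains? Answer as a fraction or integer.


Start with 402.
Step 1: Decrease by 5%: 402 * 95/100 = 3819/10
Step 2: Decrease by 5%: 3819/10 * 95/100 = 72561/200
Final result = 72561/200

72561/200


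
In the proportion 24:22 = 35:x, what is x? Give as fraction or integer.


Setting up: 24/22 = 35/x
Cross multiply: 24 * x = 22 * 35
24x = 770
x = 770/24
x = 385/12

385/12


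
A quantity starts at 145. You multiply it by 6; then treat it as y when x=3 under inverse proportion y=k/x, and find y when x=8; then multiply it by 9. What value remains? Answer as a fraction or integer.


Start with 145.
Step 1: Multiply by 6: 145 * 6 = 870
Step 2: Inverse prop: k = (870)*3; new y = k/8 = 870*3/8 = 1305/4
Step 3: Multiply by 9: 1305/4 * 9 = 11745/4
Final result = 11745/4

11745/4


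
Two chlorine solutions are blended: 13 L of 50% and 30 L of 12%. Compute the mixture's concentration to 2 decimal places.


Solute in mixture 1 = 50% of 13 L = 13*50/100 = 13/2 L
Solute in mixture 2 = 12% of 30 L = 30*12/100 = 18/5 L
Total solute = 13/2 + 18/5 = 101/10 L
Total volume = 13 + 30 = 43 L
Final concentration = 101/10/43 * 100 = 23.49%

23.49


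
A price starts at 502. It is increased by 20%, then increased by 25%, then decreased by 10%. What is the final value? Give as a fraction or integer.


Start: 502
Step 1: increase by 20% => multiply by 120/100
  502 * 120/100 = 3012/5
Step 2: increase by 25% => multiply by 125/100
  3012/5 * 125/100 = 753
Step 3: decrease by 10% => multiply by 90/100
  753 * 90/100 = 6777/10
Final value = 6777/10

6777/10


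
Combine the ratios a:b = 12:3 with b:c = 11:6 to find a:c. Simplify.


Given a:b = 12:3 and b:c = 11:6
Make b consistent. Multiply first ratio by 11: a:b = 132:33
Multiply second ratio by 3: b:c = 33:18
Now b = 33 in both, so a:b:c = 132:33:18
Therefore a:c = 132:18
Simplify by GCD: a:c = 22:3

22:3


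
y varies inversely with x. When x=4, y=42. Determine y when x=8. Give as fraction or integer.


Inverse proportion: y = k/x
Find k: k = 4 * 42 = 168
Compute y at x=8: y = 168/8
y = 21

21


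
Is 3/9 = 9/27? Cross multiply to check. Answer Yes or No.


Cross multiply to check 3/9 = 9/27
Left cross product: 3 * 27 = 81
Right cross product: 9 * 9 = 81
81 = 81
Equal, so proportions match => Yes

Yes


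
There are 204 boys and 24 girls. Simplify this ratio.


Find GCD(204, 24)
GCD = 12
Divide both by 12: 204/12 = 17, 24/12 = 2
Simplified ratio = 17:2

17:2


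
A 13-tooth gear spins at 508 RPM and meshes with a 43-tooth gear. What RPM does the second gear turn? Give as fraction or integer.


Gear ratio: teeth_A * RPM_A = teeth_B * RPM_B
13 * 508 = 43 * RPM_B
6604 = 43 * RPM_B
RPM_B = 6604 / 43
RPM_B = 6604/43

6604/43


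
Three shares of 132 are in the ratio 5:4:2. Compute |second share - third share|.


Total parts = 5 + 4 + 2 = 11
Value per part = 132 / 11 = 12
Shares: 5*12=60, 4*12=48, 2*12=24
Second share = 48, third share = 24
Difference = |48 - 24| = 24

24


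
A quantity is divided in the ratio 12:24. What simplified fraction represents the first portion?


Total parts = 12 + 24 = 36
First part fraction = 12/36
Simplify: 12/36 = 1/3

1/3


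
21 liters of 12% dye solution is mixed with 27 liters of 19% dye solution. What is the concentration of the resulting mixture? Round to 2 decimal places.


Solute in mixture 1 = 12% of 21 L = 21*12/100 = 63/25 L
Solute in mixture 2 = 19% of 27 L = 27*19/100 = 513/100 L
Total solute = 63/25 + 513/100 = 153/20 L
Total volume = 21 + 27 = 48 L
Final concentration = 153/20/48 * 100 = 15.94%

15.94


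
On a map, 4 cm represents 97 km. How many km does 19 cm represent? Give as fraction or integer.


Map scale: 4 cm = 97 km
Measured distance on map = 19 cm
Set up proportion: 19 * 97 / 4
= 1843 / 4
= 1843/4 km

1843/4


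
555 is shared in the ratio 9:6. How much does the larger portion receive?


Total parts = 9 + 6 = 15
Value per part = 555 / 15 = 37
First share = 9 * 37 = 333
Second share = 6 * 37 = 222
Larger share = 333

333


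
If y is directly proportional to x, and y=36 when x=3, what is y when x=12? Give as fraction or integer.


Direct proportion: y = kx
Find k: k = 36/3 = 12
Compute y at x=12: y = 12 * 12
y = 144

144


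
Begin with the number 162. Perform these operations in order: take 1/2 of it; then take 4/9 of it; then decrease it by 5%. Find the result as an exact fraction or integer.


Start with 162.
Step 1: Take 1/2: 162 * 1/2 = 81
Step 2: Take 4/9: 81 * 4/9 = 36
Step 3: Decrease by 5%: 36 * 95/100 = 171/5
Final result = 171/5

171/5


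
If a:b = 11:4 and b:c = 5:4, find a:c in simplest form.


Given a:b = 11:4 and b:c = 5:4
Make b consistent. Multiply first ratio by 5: a:b = 55:20
Multiply second ratio by 4: b:c = 20:16
Now b = 20 in both, so a:b:c = 55:20:16
Therefore a:c = 55:16
Simplify by GCD: a:c = 55:16

55:16


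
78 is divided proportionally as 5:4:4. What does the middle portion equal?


Ratio = 5:4:4
Total parts = 5 + 4 + 4 = 13
Value per part = 78 / 13 = 6
First share = 5 * 6 = 30
Middle share = 4 * 6 = 24
Third share = 4 * 6 = 24

24


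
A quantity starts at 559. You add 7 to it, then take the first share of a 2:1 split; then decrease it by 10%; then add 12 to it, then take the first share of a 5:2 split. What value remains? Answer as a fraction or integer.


Start with 559.
Step 1: Add 7: 559+7=566; split 2:1 first = 566*2/3 = 1132/3
Step 2: Decrease by 10%: 1132/3 * 90/100 = 1698/5
Step 3: Add 12: 1698/5+12=1758/5; split 5:2 first = 1758/5*5/7 = 1758/7
Final result = 1758/7

1758/7


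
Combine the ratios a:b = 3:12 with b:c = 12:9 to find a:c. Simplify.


Given a:b = 3:12 and b:c = 12:9
Make b consistent. Multiply first ratio by 12: a:b = 36:144
Multiply second ratio by 12: b:c = 144:108
Now b = 144 in both, so a:b:c = 36:144:108
Therefore a:c = 36:108
Simplify by GCD: a:c = 1:3

1:3


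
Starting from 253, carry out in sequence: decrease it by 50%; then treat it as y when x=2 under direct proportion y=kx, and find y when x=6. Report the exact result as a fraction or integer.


Start with 253.
Step 1: Decrease by 50%: 253 * 50/100 = 253/2
Step 2: Direct prop: k = (253/2)/2; new y = k*6 = 253/2*6/2 = 759/2
Final result = 759/2

759/2


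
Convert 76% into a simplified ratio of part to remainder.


Part = 76%, Remainder = 24%
Ratio = 76:24
GCD(76, 24) = 4
Simplify: 19:6 = 19:6

19:6


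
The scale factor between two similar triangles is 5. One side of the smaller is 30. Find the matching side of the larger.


Similar triangles have proportional sides
Scale factor = 5
Smaller side = 30
Corresponding larger side = 30 * 5
= 150

150


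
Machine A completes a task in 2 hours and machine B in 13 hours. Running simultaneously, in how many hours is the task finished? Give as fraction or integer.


Rate of A = 1/2 job per hour
Rate of B = 1/13 job per hour
Combined rate = 1/2 + 1/13
Find common denominator: (13 + 2)/(2*13) = 15/26
Combined rate = 15/26 job per hour
Time together = 1 / (15/26) = 26/15 hours

26/15


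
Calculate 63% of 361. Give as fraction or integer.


Compute 63% of 361
Convert percentage: 63% = 63/100
Multiply: 361 * 63/100
= 22743/100
= 22743/100

22743/100


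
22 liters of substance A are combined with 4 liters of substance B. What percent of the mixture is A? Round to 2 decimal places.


Volume of A = 22 L
Volume of B = 4 L
Total volume = 22 + 4 = 26 L
Percentage of A = (22/26) * 100
= 84.62%

84.62


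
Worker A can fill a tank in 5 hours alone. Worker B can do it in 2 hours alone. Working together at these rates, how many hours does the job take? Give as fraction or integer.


Rate of A = 1/5 job per hour
Rate of B = 1/2 job per hour
Combined rate = 1/5 + 1/2
Find common denominator: (2 + 5)/(5*2) = 7/10
Combined rate = 7/10 job per hour
Time together = 1 / (7/10) = 10/7 hours

10/7


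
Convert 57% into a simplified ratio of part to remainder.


Part = 57%, Remainder = 43%
Ratio = 57:43
GCD(57, 43) = 1
Simplify: 57:43 = 57:43

57:43


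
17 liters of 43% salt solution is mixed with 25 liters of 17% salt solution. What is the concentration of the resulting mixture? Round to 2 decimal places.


Solute in mixture 1 = 43% of 17 L = 17*43/100 = 731/100 L
Solute in mixture 2 = 17% of 25 L = 25*17/100 = 17/4 L
Total solute = 731/100 + 17/4 = 289/25 L
Total volume = 17 + 25 = 42 L
Final concentration = 289/25/42 * 100 = 27.52%

27.52
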